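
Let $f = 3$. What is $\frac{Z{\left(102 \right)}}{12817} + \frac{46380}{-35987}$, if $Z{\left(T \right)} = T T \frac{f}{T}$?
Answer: $- \frac{83348634}{65892197} \approx -1.2649$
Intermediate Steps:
$Z{\left(T \right)} = 3 T$ ($Z{\left(T \right)} = T T \frac{3}{T} = T^{2} \frac{3}{T} = 3 T$)
$\frac{Z{\left(102 \right)}}{12817} + \frac{46380}{-35987} = \frac{3 \cdot 102}{12817} + \frac{46380}{-35987} = 306 \cdot \frac{1}{12817} + 46380 \left(- \frac{1}{35987}\right) = \frac{306}{12817} - \frac{46380}{35987} = - \frac{83348634}{65892197}$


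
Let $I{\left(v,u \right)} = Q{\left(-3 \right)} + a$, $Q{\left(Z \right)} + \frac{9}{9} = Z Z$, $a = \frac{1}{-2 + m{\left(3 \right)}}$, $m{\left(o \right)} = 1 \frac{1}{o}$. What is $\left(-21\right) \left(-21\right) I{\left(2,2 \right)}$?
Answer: $\frac{16317}{5} \approx 3263.4$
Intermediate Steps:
$m{\left(o \right)} = \frac{1}{o}$
$a = - \frac{3}{5}$ ($a = \frac{1}{-2 + \frac{1}{3}} = \frac{1}{- \frac{5}{3}} = - \frac{3}{5} \approx -0.6$)
$Q{\left(Z \right)} = -1 + Z^{2}$ ($Q{\left(Z \right)} = -1 + Z Z = -1 + Z^{2}$)
$I{\left(v,u \right)} = \frac{37}{5}$ ($I{\left(v,u \right)} = \left(-1 + \left(-3\right)^{2}\right) - \frac{3}{5} = \left(-1 + 9\right) - \frac{3}{5} = 8 - \frac{3}{5} = \frac{37}{5}$)
$\left(-21\right) \left(-21\right) I{\left(2,2 \right)} = \left(-21\right) \left(-21\right) \frac{37}{5} = 441 \cdot \frac{37}{5} = \frac{16317}{5}$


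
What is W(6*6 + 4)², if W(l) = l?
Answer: 1600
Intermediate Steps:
W(6*6 + 4)² = (6*6 + 4)² = (36 + 4)² = 40² = 1600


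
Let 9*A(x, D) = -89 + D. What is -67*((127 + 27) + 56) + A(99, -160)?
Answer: -42293/3 ≈ -14098.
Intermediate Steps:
A(x, D) = -89/9 + D/9 (A(x, D) = (-89 + D)/9 = -89/9 + D/9)
-67*((127 + 27) + 56) + A(99, -160) = -67*((127 + 27) + 56) + (-89/9 + (⅑)*(-160)) = -67*(154 + 56) + (-89/9 - 160/9) = -67*210 - 83/3 = -14070 - 83/3 = -42293/3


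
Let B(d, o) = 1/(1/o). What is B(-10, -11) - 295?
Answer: -306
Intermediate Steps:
B(d, o) = o
B(-10, -11) - 295 = -11 - 295 = -306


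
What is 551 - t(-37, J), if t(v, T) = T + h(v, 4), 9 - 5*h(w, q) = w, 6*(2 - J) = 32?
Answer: 8177/15 ≈ 545.13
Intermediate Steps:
J = -10/3 (J = 2 - 1/6*32 = 2 - 16/3 = -10/3 ≈ -3.3333)
h(w, q) = 9/5 - w/5
t(v, T) = 9/5 + T - v/5 (t(v, T) = T + (9/5 - v/5) = 9/5 + T - v/5)
551 - t(-37, J) = 551 - (9/5 - 10/3 - 1/5*(-37)) = 551 - (9/5 - 10/3 + 37/5) = 551 - 1*88/15 = 551 - 88/15 = 8177/15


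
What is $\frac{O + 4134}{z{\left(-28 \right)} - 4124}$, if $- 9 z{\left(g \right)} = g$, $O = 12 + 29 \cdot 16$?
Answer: $- \frac{20745}{18544} \approx -1.1187$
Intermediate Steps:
$O = 476$ ($O = 12 + 464 = 476$)
$z{\left(g \right)} = - \frac{g}{9}$
$\frac{O + 4134}{z{\left(-28 \right)} - 4124} = \frac{476 + 4134}{\left(- \frac{1}{9}\right) \left(-28\right) - 4124} = \frac{4610}{\frac{28}{9} - 4124} = \frac{4610}{- \frac{37088}{9}} = 4610 \left(- \frac{9}{37088}\right) = - \frac{20745}{18544}$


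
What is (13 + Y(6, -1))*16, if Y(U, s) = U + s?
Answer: 288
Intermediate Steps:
(13 + Y(6, -1))*16 = (13 + (6 - 1))*16 = (13 + 5)*16 = 18*16 = 288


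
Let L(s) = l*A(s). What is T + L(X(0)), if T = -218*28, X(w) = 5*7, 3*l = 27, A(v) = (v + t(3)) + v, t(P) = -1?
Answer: -5483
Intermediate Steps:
A(v) = -1 + 2*v (A(v) = (v - 1) + v = (-1 + v) + v = -1 + 2*v)
l = 9 (l = (⅓)*27 = 9)
X(w) = 35
L(s) = -9 + 18*s (L(s) = 9*(-1 + 2*s) = -9 + 18*s)
T = -6104
T + L(X(0)) = -6104 + (-9 + 18*35) = -6104 + (-9 + 630) = -6104 + 621 = -5483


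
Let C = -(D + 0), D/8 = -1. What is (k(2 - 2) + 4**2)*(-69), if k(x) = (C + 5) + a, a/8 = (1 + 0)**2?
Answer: -2553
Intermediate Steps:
D = -8 (D = 8*(-1) = -8)
C = 8 (C = -(-8 + 0) = -1*(-8) = 8)
a = 8 (a = 8*(1 + 0)**2 = 8*1**2 = 8*1 = 8)
k(x) = 21 (k(x) = (8 + 5) + 8 = 13 + 8 = 21)
(k(2 - 2) + 4**2)*(-69) = (21 + 4**2)*(-69) = (21 + 16)*(-69) = 37*(-69) = -2553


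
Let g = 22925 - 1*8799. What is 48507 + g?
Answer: 62633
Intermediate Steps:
g = 14126 (g = 22925 - 8799 = 14126)
48507 + g = 48507 + 14126 = 62633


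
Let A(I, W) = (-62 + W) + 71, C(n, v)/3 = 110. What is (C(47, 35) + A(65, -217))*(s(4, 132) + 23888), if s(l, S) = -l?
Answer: 2913848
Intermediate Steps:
C(n, v) = 330 (C(n, v) = 3*110 = 330)
A(I, W) = 9 + W
(C(47, 35) + A(65, -217))*(s(4, 132) + 23888) = (330 + (9 - 217))*(-1*4 + 23888) = (330 - 208)*(-4 + 23888) = 122*23884 = 2913848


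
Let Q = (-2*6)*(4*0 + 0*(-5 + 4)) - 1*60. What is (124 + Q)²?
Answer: 4096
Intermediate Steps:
Q = -60 (Q = -12*(0 + 0*(-1)) - 60 = -12*(0 + 0) - 60 = -12*0 - 60 = 0 - 60 = -60)
(124 + Q)² = (124 - 60)² = 64² = 4096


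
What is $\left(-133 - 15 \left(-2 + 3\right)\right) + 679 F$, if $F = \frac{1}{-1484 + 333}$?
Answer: $- \frac{171027}{1151} \approx -148.59$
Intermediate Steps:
$F = - \frac{1}{1151}$ ($F = \frac{1}{-1151} = - \frac{1}{1151} \approx -0.00086881$)
$\left(-133 - 15 \left(-2 + 3\right)\right) + 679 F = \left(-133 - 15 \left(-2 + 3\right)\right) + 679 \left(- \frac{1}{1151}\right) = \left(-133 - 15 \cdot 1\right) - \frac{679}{1151} = \left(-133 - 15\right) - \frac{679}{1151} = -148 - \frac{679}{1151} = - \frac{171027}{1151}$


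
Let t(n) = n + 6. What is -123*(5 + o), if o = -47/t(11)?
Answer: -4674/17 ≈ -274.94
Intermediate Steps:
t(n) = 6 + n
o = -47/17 (o = -47/(6 + 11) = -47/17 ≈ -2.7647)
-123*(5 + o) = -123*(5 - 47/17) = -123*38/17 = -4674/17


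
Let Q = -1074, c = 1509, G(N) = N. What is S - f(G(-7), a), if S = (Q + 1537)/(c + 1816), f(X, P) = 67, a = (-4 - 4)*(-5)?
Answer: -222312/3325 ≈ -66.861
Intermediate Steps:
a = 40 (a = -8*(-5) = 40)
S = 463/3325 (S = (-1074 + 1537)/(1509 + 1816) = 463/3325 ≈ 0.13925)
S - f(G(-7), a) = 463/3325 - 1*67 = 463/3325 - 67 = -222312/3325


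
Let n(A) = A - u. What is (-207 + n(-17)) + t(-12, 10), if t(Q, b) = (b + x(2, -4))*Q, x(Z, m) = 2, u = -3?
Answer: -365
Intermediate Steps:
n(A) = 3 + A (n(A) = A - 1*(-3) = A + 3 = 3 + A)
t(Q, b) = Q*(2 + b) (t(Q, b) = (b + 2)*Q = (2 + b)*Q = Q*(2 + b))
(-207 + n(-17)) + t(-12, 10) = (-207 + (3 - 17)) - 12*(2 + 10) = (-207 - 14) - 12*12 = -221 - 144 = -365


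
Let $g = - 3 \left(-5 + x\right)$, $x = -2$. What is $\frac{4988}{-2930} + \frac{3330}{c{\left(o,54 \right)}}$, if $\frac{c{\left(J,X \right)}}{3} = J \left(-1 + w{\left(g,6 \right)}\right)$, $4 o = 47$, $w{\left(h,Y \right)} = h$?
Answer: $\frac{208012}{68855} \approx 3.021$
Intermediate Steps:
$g = 21$ ($g = - 3 \left(-5 - 2\right) = \left(-3\right) \left(-7\right) = 21$)
$o = \frac{47}{4}$ ($o = \frac{1}{4} \cdot 47 = \frac{47}{4} \approx 11.75$)
$c{\left(J,X \right)} = 60 J$ ($c{\left(J,X \right)} = 3 J \left(-1 + 21\right) = 3 J 20 = 3 \cdot 20 J = 60 J$)
$\frac{4988}{-2930} + \frac{3330}{c{\left(o,54 \right)}} = \frac{4988}{-2930} + \frac{3330}{60 \cdot \frac{47}{4}} = 4988 \left(- \frac{1}{2930}\right) + \frac{3330}{705} = - \frac{2494}{1465} + 3330 \cdot \frac{1}{705} = - \frac{2494}{1465} + \frac{222}{47} = \frac{208012}{68855}$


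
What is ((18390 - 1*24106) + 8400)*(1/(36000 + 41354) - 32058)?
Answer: -3327911100602/38677 ≈ -8.6044e+7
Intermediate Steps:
((18390 - 1*24106) + 8400)*(1/(36000 + 41354) - 32058) = ((18390 - 24106) + 8400)*(1/77354 - 32058) = (-5716 + 8400)*(1/77354 - 32058) = 2684*(-2479814531/77354) = -3327911100602/38677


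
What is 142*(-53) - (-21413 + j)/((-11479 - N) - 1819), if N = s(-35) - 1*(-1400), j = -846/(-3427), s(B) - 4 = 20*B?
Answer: -361207392709/47984854 ≈ -7527.5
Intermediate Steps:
s(B) = 4 + 20*B
j = 846/3427 (j = -846*(-1/3427) = 846/3427 ≈ 0.24686)
N = 704 (N = (4 + 20*(-35)) - 1*(-1400) = (4 - 700) + 1400 = -696 + 1400 = 704)
142*(-53) - (-21413 + j)/((-11479 - N) - 1819) = 142*(-53) - (-21413 + 846/3427)/((-11479 - 1*704) - 1819) = -7526 - (-73381505)/(3427*((-11479 - 704) - 1819)) = -7526 - (-73381505)/(3427*(-12183 - 1819)) = -7526 - (-73381505)/(3427*(-14002)) = -7526 - (-73381505)*(-1)/(3427*14002) = -7526 - 1*73381505/47984854 = -7526 - 73381505/47984854 = -361207392709/47984854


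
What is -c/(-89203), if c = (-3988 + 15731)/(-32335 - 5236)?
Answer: -11743/3351445913 ≈ -3.5039e-6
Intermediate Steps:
c = -11743/37571 (c = 11743/(-37571) = 11743*(-1/37571) = -11743/37571 ≈ -0.31255)
-c/(-89203) = -(-11743)/(37571*(-89203)) = -(-11743)*(-1)/(37571*89203) = -1*11743/3351445913 = -11743/3351445913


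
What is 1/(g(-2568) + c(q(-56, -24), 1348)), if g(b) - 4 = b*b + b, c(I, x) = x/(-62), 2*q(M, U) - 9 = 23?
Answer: 31/204353186 ≈ 1.5170e-7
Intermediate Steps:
q(M, U) = 16 (q(M, U) = 9/2 + (1/2)*23 = 9/2 + 23/2 = 16)
c(I, x) = -x/62
g(b) = 4 + b + b**2 (g(b) = 4 + (b*b + b) = 4 + (b**2 + b) = 4 + (b + b**2) = 4 + b + b**2)
1/(g(-2568) + c(q(-56, -24), 1348)) = 1/((4 - 2568 + (-2568)**2) - 1/62*1348) = 1/((4 - 2568 + 6594624) - 674/31) = 1/(6592060 - 674/31) = 1/(204353186/31) = 31/204353186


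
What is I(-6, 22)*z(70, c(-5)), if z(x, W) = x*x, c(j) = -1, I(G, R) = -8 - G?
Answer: -9800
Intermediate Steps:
z(x, W) = x²
I(-6, 22)*z(70, c(-5)) = (-8 - 1*(-6))*70² = (-8 + 6)*4900 = -2*4900 = -9800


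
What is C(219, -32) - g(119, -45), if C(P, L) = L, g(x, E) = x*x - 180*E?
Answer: -22293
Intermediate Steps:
g(x, E) = x**2 - 180*E
C(219, -32) - g(119, -45) = -32 - (119**2 - 180*(-45)) = -32 - (14161 + 8100) = -32 - 1*22261 = -32 - 22261 = -22293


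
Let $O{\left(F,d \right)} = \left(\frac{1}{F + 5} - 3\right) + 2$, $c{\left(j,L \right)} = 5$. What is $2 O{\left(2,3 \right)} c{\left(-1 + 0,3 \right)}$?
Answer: $- \frac{60}{7} \approx -8.5714$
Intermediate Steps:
$O{\left(F,d \right)} = -1 + \frac{1}{5 + F}$ ($O{\left(F,d \right)} = \left(\frac{1}{5 + F} - 3\right) + 2 = \left(-3 + \frac{1}{5 + F}\right) + 2 = -1 + \frac{1}{5 + F}$)
$2 O{\left(2,3 \right)} c{\left(-1 + 0,3 \right)} = 2 \frac{-4 - 2}{5 + 2} \cdot 5 = 2 \frac{-4 - 2}{7} \cdot 5 = 2 \cdot \frac{1}{7} \left(-6\right) 5 = 2 \left(- \frac{6}{7}\right) 5 = \left(- \frac{12}{7}\right) 5 = - \frac{60}{7}$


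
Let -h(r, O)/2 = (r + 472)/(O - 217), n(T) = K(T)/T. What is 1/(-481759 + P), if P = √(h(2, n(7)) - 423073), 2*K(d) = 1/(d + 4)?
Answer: -67928019/32724994158098 - I*√8411027457/32724994158098 ≈ -2.0757e-6 - 2.8025e-9*I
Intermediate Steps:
K(d) = 1/(2*(4 + d)) (K(d) = 1/(2*(d + 4)) = 1/(2*(4 + d)))
n(T) = 1/(2*T*(4 + T)) (n(T) = (1/(2*(4 + T)))/T = 1/(2*T*(4 + T)))
h(r, O) = -2*(472 + r)/(-217 + O) (h(r, O) = -2*(r + 472)/(O - 217) = -2*(472 + r)/(-217 + O))
P = I*√8411027457/141 (P = √(2*(-472 - 1*2)/(-217 + (½)/(7*(4 + 7))) - 423073) = √(2*(-472 - 2)/(-217 + (½)*(⅐)/11) - 423073) = √(2*(-474)/(-217 + (½)*(⅐)*(1/11)) - 423073) = √(2*(-474)/(-217 + 1/154) - 423073) = √(2*(-474)/(-33417/154) - 423073) = √(2*(-154/33417)*(-474) - 423073) = √(616/141 - 423073) = √(-59652677/141) = I*√8411027457/141 ≈ 650.44*I)
1/(-481759 + P) = 1/(-481759 + I*√8411027457/141)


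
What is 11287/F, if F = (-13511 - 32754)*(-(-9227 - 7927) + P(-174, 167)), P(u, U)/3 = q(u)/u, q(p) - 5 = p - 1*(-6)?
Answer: -654646/46038070175 ≈ -1.4220e-5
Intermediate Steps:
q(p) = 11 + p (q(p) = 5 + (p - 1*(-6)) = 5 + (p + 6) = 5 + (6 + p) = 11 + p)
P(u, U) = 3*(11 + u)/u (P(u, U) = 3*((11 + u)/u) = 3*(11 + u)/u)
F = -46038070175/58 (F = (-13511 - 32754)*(-(-9227 - 7927) + (3 + 33/(-174))) = -46265*(-1*(-17154) + (3 + 33*(-1/174))) = -46265*(17154 + (3 - 11/58)) = -46265*(17154 + 163/58) = -46265*995095/58 = -46038070175/58 ≈ -7.9376e+8)
11287/F = 11287/(-46038070175/58) = 11287*(-58/46038070175) = -654646/46038070175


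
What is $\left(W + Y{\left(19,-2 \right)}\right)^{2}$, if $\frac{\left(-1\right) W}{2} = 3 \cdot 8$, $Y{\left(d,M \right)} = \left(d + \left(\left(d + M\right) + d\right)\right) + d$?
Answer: $676$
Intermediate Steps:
$Y{\left(d,M \right)} = M + 4 d$ ($Y{\left(d,M \right)} = \left(d + \left(\left(M + d\right) + d\right)\right) + d = \left(d + \left(M + 2 d\right)\right) + d = \left(M + 3 d\right) + d = M + 4 d$)
$W = -48$ ($W = - 2 \cdot 3 \cdot 8 = \left(-2\right) 24 = -48$)
$\left(W + Y{\left(19,-2 \right)}\right)^{2} = \left(-48 + \left(-2 + 4 \cdot 19\right)\right)^{2} = \left(-48 + \left(-2 + 76\right)\right)^{2} = \left(-48 + 74\right)^{2} = 26^{2} = 676$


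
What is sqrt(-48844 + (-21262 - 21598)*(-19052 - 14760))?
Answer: 2*sqrt(362283369) ≈ 38068.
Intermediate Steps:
sqrt(-48844 + (-21262 - 21598)*(-19052 - 14760)) = sqrt(-48844 - 42860*(-33812)) = sqrt(-48844 + 1449182320) = sqrt(1449133476) = 2*sqrt(362283369)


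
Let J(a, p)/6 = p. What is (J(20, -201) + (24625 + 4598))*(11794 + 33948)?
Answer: 1281553614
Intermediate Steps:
J(a, p) = 6*p
(J(20, -201) + (24625 + 4598))*(11794 + 33948) = (6*(-201) + (24625 + 4598))*(11794 + 33948) = (-1206 + 29223)*45742 = 28017*45742 = 1281553614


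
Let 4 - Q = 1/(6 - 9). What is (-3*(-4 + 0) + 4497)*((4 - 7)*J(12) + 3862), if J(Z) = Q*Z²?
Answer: 8972910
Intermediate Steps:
Q = 13/3 (Q = 4 - 1/(6 - 9) = 4 - 1/(-3) = 4 - 1*(-⅓) = 4 + ⅓ = 13/3 ≈ 4.3333)
J(Z) = 13*Z²/3
(-3*(-4 + 0) + 4497)*((4 - 7)*J(12) + 3862) = (-3*(-4 + 0) + 4497)*((4 - 7)*((13/3)*12²) + 3862) = (-3*(-4) + 4497)*(-13*144 + 3862) = (12 + 4497)*(-3*624 + 3862) = 4509*(-1872 + 3862) = 4509*1990 = 8972910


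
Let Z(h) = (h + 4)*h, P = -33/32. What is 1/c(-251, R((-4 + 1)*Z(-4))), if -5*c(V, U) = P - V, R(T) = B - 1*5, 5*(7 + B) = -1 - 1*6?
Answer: -160/7999 ≈ -0.020002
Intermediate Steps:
P = -33/32 (P = -33*1/32 = -33/32 ≈ -1.0313)
Z(h) = h*(4 + h) (Z(h) = (4 + h)*h = h*(4 + h))
B = -42/5 (B = -7 + (-1 - 1*6)/5 = -7 + (-1 - 6)/5 = -7 + (⅕)*(-7) = -7 - 7/5 = -42/5 ≈ -8.4000)
R(T) = -67/5 (R(T) = -42/5 - 1*5 = -42/5 - 5 = -67/5)
c(V, U) = 33/160 + V/5 (c(V, U) = -(-33/32 - V)/5 = 33/160 + V/5)
1/c(-251, R((-4 + 1)*Z(-4))) = 1/(33/160 + (⅕)*(-251)) = 1/(33/160 - 251/5) = 1/(-7999/160) = -160/7999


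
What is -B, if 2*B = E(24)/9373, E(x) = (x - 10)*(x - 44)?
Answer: 20/1339 ≈ 0.014937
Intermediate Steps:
E(x) = (-44 + x)*(-10 + x) (E(x) = (-10 + x)*(-44 + x) = (-44 + x)*(-10 + x))
B = -20/1339 (B = ((440 + 24² - 54*24)/9373)/2 = ((440 + 576 - 1296)*(1/9373))/2 = (-280*1/9373)/2 = (½)*(-40/1339) = -20/1339 ≈ -0.014937)
-B = -1*(-20/1339) = 20/1339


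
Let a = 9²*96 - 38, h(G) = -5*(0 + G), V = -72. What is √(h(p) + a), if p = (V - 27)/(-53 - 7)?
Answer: 7*√631/2 ≈ 87.919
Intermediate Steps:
p = 33/20 (p = (-72 - 27)/(-53 - 7) = -99/(-60) = -99*(-1/60) = 33/20 ≈ 1.6500)
h(G) = -5*G
a = 7738 (a = 81*96 - 38 = 7776 - 38 = 7738)
√(h(p) + a) = √(-5*33/20 + 7738) = √(-33/4 + 7738) = √(30919/4) = 7*√631/2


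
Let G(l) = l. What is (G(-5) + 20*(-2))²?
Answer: 2025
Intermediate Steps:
(G(-5) + 20*(-2))² = (-5 + 20*(-2))² = (-5 - 40)² = (-45)² = 2025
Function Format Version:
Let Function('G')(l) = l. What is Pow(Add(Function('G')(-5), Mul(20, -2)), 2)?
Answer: 2025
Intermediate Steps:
Pow(Add(Function('G')(-5), Mul(20, -2)), 2) = Pow(Add(-5, Mul(20, -2)), 2) = Pow(Add(-5, -40), 2) = Pow(-45, 2) = 2025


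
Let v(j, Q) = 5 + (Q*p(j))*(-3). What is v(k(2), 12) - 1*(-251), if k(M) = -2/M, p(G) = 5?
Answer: 76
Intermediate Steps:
v(j, Q) = 5 - 15*Q (v(j, Q) = 5 + (Q*5)*(-3) = 5 + (5*Q)*(-3) = 5 - 15*Q)
v(k(2), 12) - 1*(-251) = (5 - 15*12) - 1*(-251) = (5 - 180) + 251 = -175 + 251 = 76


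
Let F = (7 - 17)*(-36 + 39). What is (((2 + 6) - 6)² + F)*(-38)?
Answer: 988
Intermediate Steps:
F = -30 (F = -10*3 = -30)
(((2 + 6) - 6)² + F)*(-38) = (((2 + 6) - 6)² - 30)*(-38) = ((8 - 6)² - 30)*(-38) = (2² - 30)*(-38) = (4 - 30)*(-38) = -26*(-38) = 988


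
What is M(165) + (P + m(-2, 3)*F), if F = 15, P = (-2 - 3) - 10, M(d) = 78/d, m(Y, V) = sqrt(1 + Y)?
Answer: -799/55 + 15*I ≈ -14.527 + 15.0*I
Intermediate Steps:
P = -15 (P = -5 - 10 = -15)
M(165) + (P + m(-2, 3)*F) = 78/165 + (-15 + sqrt(1 - 2)*15) = 78*(1/165) + (-15 + sqrt(-1)*15) = 26/55 + (-15 + I*15) = 26/55 + (-15 + 15*I) = -799/55 + 15*I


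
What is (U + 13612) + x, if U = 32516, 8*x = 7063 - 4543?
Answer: 46443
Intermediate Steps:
x = 315 (x = (7063 - 4543)/8 = (⅛)*2520 = 315)
(U + 13612) + x = (32516 + 13612) + 315 = 46128 + 315 = 46443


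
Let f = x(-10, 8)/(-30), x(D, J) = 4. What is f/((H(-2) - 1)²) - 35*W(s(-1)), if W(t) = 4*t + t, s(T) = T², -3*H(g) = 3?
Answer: -5251/30 ≈ -175.03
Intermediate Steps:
H(g) = -1 (H(g) = -⅓*3 = -1)
W(t) = 5*t
f = -2/15 (f = 4/(-30) = 4*(-1/30) = -2/15 ≈ -0.13333)
f/((H(-2) - 1)²) - 35*W(s(-1)) = -2/(15*(-1 - 1)²) - 175*(-1)² = -2/(15*((-2)²)) - 175 = -2/15/4 - 35*5 = -2/15*¼ - 175 = -1/30 - 175 = -5251/30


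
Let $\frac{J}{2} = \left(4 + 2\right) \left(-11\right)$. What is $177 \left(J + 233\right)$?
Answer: $17877$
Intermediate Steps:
$J = -132$ ($J = 2 \left(4 + 2\right) \left(-11\right) = 2 \cdot 6 \left(-11\right) = 2 \left(-66\right) = -132$)
$177 \left(J + 233\right) = 177 \left(-132 + 233\right) = 177 \cdot 101 = 17877$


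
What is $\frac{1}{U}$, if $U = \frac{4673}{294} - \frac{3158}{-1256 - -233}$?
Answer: $\frac{100254}{1902977} \approx 0.052683$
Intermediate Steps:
$U = \frac{1902977}{100254}$ ($U = 4673 \cdot \frac{1}{294} - \frac{3158}{-1256 + 233} = \frac{4673}{294} - \frac{3158}{-1023} = \frac{4673}{294} - - \frac{3158}{1023} = \frac{4673}{294} + \frac{3158}{1023} = \frac{1902977}{100254} \approx 18.982$)
$\frac{1}{U} = \frac{1}{\frac{1902977}{100254}} = \frac{100254}{1902977}$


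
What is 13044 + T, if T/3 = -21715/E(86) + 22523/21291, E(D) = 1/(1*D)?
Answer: -39668133799/7097 ≈ -5.5894e+6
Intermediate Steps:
E(D) = 1/D
T = -39760707067/7097 (T = 3*(-21715/(1/86) + 22523/21291) = 3*(-21715/1/86 + 22523*(1/21291)) = 3*(-21715*86 + 22523/21291) = 3*(-1867490 + 22523/21291) = 3*(-39760707067/21291) = -39760707067/7097 ≈ -5.6025e+6)
13044 + T = 13044 - 39760707067/7097 = -39668133799/7097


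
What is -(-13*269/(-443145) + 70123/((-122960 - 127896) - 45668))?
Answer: 30037712407/131403127980 ≈ 0.22859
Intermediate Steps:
-(-13*269/(-443145) + 70123/((-122960 - 127896) - 45668)) = -(-3497*(-1/443145) + 70123/(-250856 - 45668)) = -(3497/443145 + 70123/(-296524)) = -(3497/443145 + 70123*(-1/296524)) = -(3497/443145 - 70123/296524) = -1*(-30037712407/131403127980) = 30037712407/131403127980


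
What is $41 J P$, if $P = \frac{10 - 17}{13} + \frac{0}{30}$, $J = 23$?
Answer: $- \frac{6601}{13} \approx -507.77$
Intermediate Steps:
$P = - \frac{7}{13}$ ($P = \left(10 - 17\right) \frac{1}{13} + 0 \cdot \frac{1}{30} = \left(-7\right) \frac{1}{13} + 0 = - \frac{7}{13} + 0 = - \frac{7}{13} \approx -0.53846$)
$41 J P = 41 \cdot 23 \left(- \frac{7}{13}\right) = 943 \left(- \frac{7}{13}\right) = - \frac{6601}{13}$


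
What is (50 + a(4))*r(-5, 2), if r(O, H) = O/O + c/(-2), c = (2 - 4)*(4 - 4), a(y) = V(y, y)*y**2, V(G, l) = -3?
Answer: 2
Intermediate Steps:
a(y) = -3*y**2
c = 0 (c = -2*0 = 0)
r(O, H) = 1 (r(O, H) = O/O + 0/(-2) = 1 + 0*(-1/2) = 1 + 0 = 1)
(50 + a(4))*r(-5, 2) = (50 - 3*4**2)*1 = (50 - 3*16)*1 = (50 - 48)*1 = 2*1 = 2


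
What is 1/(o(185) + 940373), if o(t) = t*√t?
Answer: 940373/884295047504 - 185*√185/884295047504 ≈ 1.0606e-6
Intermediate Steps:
o(t) = t^(3/2)
1/(o(185) + 940373) = 1/(185^(3/2) + 940373) = 1/(185*√185 + 940373) = 1/(940373 + 185*√185)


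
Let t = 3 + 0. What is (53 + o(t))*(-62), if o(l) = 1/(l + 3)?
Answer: -9889/3 ≈ -3296.3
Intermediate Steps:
t = 3
o(l) = 1/(3 + l)
(53 + o(t))*(-62) = (53 + 1/(3 + 3))*(-62) = (53 + 1/6)*(-62) = (319/6)*(-62) = -9889/3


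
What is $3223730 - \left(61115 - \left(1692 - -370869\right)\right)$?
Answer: $3535176$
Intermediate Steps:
$3223730 - \left(61115 - \left(1692 - -370869\right)\right) = 3223730 - \left(61115 - \left(1692 + 370869\right)\right) = 3223730 - \left(61115 - 372561\right) = 3223730 - -311446 = 3223730 + 311446 = 3535176$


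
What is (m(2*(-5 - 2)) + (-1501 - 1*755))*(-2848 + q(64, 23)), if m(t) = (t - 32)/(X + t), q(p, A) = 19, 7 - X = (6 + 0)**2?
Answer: 274305498/43 ≈ 6.3792e+6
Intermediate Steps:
X = -29 (X = 7 - (6 + 0)**2 = 7 - 1*6**2 = 7 - 1*36 = 7 - 36 = -29)
m(t) = (-32 + t)/(-29 + t) (m(t) = (t - 32)/(-29 + t) = (-32 + t)/(-29 + t))
(m(2*(-5 - 2)) + (-1501 - 1*755))*(-2848 + q(64, 23)) = ((-32 + 2*(-5 - 2))/(-29 + 2*(-5 - 2)) + (-1501 - 1*755))*(-2848 + 19) = ((-32 + 2*(-7))/(-29 + 2*(-7)) + (-1501 - 755))*(-2829) = ((-32 - 14)/(-29 - 14) - 2256)*(-2829) = (-46/(-43) - 2256)*(-2829) = (-1/43*(-46) - 2256)*(-2829) = (46/43 - 2256)*(-2829) = -96962/43*(-2829) = 274305498/43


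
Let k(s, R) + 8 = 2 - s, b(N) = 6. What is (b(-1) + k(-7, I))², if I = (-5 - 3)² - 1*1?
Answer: 49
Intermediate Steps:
I = 63 (I = (-8)² - 1 = 64 - 1 = 63)
k(s, R) = -6 - s (k(s, R) = -8 + (2 - s) = -6 - s)
(b(-1) + k(-7, I))² = (6 + (-6 - 1*(-7)))² = (6 + (-6 + 7))² = (6 + 1)² = 7² = 49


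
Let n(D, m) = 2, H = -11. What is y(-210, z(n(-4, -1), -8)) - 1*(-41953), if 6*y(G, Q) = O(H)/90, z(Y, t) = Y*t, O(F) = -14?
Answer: 11327303/270 ≈ 41953.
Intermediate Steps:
y(G, Q) = -7/270 (y(G, Q) = (-14/90)/6 = (-14*1/90)/6 = (⅙)*(-7/45) = -7/270)
y(-210, z(n(-4, -1), -8)) - 1*(-41953) = -7/270 - 1*(-41953) = -7/270 + 41953 = 11327303/270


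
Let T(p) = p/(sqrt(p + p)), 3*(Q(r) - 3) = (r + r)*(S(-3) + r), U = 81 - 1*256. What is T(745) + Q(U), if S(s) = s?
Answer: 62309/3 + sqrt(1490)/2 ≈ 20789.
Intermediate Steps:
U = -175 (U = 81 - 256 = -175)
Q(r) = 3 + 2*r*(-3 + r)/3 (Q(r) = 3 + ((r + r)*(-3 + r))/3 = 3 + ((2*r)*(-3 + r))/3 = 3 + (2*r*(-3 + r))/3 = 3 + 2*r*(-3 + r)/3)
T(p) = sqrt(2)*sqrt(p)/2 (T(p) = p/(sqrt(2*p)) = p/((sqrt(2)*sqrt(p))) = p*(sqrt(2)/(2*sqrt(p))) = sqrt(2)*sqrt(p)/2)
T(745) + Q(U) = sqrt(2)*sqrt(745)/2 + (3 - 2*(-175) + (2/3)*(-175)**2) = sqrt(1490)/2 + (3 + 350 + (2/3)*30625) = sqrt(1490)/2 + (3 + 350 + 61250/3) = sqrt(1490)/2 + 62309/3 = 62309/3 + sqrt(1490)/2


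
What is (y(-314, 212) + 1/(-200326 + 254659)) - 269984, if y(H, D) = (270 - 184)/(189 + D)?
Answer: -5882280636433/21787533 ≈ -2.6998e+5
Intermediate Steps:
y(H, D) = 86/(189 + D)
(y(-314, 212) + 1/(-200326 + 254659)) - 269984 = (86/(189 + 212) + 1/(-200326 + 254659)) - 269984 = (86/401 + 1/54333) - 269984 = 4673039/21787533 - 269984 = -5882280636433/21787533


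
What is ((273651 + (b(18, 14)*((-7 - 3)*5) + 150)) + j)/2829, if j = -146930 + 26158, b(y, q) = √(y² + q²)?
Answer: 153029/2829 - 100*√130/2829 ≈ 53.690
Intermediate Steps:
b(y, q) = √(q² + y²)
j = -120772
((273651 + (b(18, 14)*((-7 - 3)*5) + 150)) + j)/2829 = ((273651 + (√(14² + 18²)*((-7 - 3)*5) + 150)) - 120772)/2829 = ((273651 + (√(196 + 324)*(-10*5) + 150)) - 120772)*(1/2829) = ((273651 + (√520*(-50) + 150)) - 120772)*(1/2829) = ((273651 + ((2*√130)*(-50) + 150)) - 120772)*(1/2829) = ((273651 + (-100*√130 + 150)) - 120772)*(1/2829) = ((273651 + (150 - 100*√130)) - 120772)*(1/2829) = ((273801 - 100*√130) - 120772)*(1/2829) = (153029 - 100*√130)*(1/2829) = 153029/2829 - 100*√130/2829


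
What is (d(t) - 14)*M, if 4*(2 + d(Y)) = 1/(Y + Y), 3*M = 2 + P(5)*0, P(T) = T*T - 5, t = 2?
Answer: -85/8 ≈ -10.625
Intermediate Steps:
P(T) = -5 + T² (P(T) = T² - 5 = -5 + T²)
M = ⅔ (M = (2 + (-5 + 5²)*0)/3 = (2 + (-5 + 25)*0)/3 = (2 + 20*0)/3 = (2 + 0)/3 = (⅓)*2 = ⅔ ≈ 0.66667)
d(Y) = -2 + 1/(8*Y) (d(Y) = -2 + 1/(4*(Y + Y)) = -2 + 1/(4*((2*Y))) = -2 + (1/(2*Y))/4 = -2 + 1/(8*Y))
(d(t) - 14)*M = ((-2 + (⅛)/2) - 14)*(⅔) = ((-2 + (⅛)*(½)) - 14)*(⅔) = ((-2 + 1/16) - 14)*(⅔) = (-31/16 - 14)*(⅔) = -255/16*⅔ = -85/8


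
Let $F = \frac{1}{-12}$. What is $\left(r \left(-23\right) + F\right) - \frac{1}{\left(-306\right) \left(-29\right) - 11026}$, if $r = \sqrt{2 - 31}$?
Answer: $- \frac{535}{6456} - 23 i \sqrt{29} \approx -0.082869 - 123.86 i$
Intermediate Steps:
$F = - \frac{1}{12} \approx -0.083333$
$r = i \sqrt{29}$ ($r = \sqrt{-29} = i \sqrt{29} \approx 5.3852 i$)
$\left(r \left(-23\right) + F\right) - \frac{1}{\left(-306\right) \left(-29\right) - 11026} = \left(i \sqrt{29} \left(-23\right) - \frac{1}{12}\right) - \frac{1}{\left(-306\right) \left(-29\right) - 11026} = \left(- 23 i \sqrt{29} - \frac{1}{12}\right) - \frac{1}{8874 - 11026} = \left(- \frac{1}{12} - 23 i \sqrt{29}\right) - \frac{1}{-2152} = \left(- \frac{1}{12} - 23 i \sqrt{29}\right) - - \frac{1}{2152} = \left(- \frac{1}{12} - 23 i \sqrt{29}\right) + \frac{1}{2152} = - \frac{535}{6456} - 23 i \sqrt{29}$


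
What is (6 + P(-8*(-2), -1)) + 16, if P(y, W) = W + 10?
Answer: 31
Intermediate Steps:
P(y, W) = 10 + W
(6 + P(-8*(-2), -1)) + 16 = (6 + (10 - 1)) + 16 = (6 + 9) + 16 = 15 + 16 = 31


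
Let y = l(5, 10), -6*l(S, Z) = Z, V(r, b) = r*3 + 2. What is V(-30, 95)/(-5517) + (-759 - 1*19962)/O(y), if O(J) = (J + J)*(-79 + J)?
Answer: -1028646853/13351140 ≈ -77.046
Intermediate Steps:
V(r, b) = 2 + 3*r (V(r, b) = 3*r + 2 = 2 + 3*r)
l(S, Z) = -Z/6
y = -5/3 (y = -⅙*10 = -5/3 ≈ -1.6667)
O(J) = 2*J*(-79 + J) (O(J) = (2*J)*(-79 + J) = 2*J*(-79 + J))
V(-30, 95)/(-5517) + (-759 - 1*19962)/O(y) = (2 + 3*(-30))/(-5517) + (-759 - 1*19962)/((2*(-5/3)*(-79 - 5/3))) = (2 - 90)*(-1/5517) + (-759 - 19962)/((2*(-5/3)*(-242/3))) = -88*(-1/5517) - 20721/2420/9 = 88/5517 - 20721*9/2420 = 88/5517 - 186489/2420 = -1028646853/13351140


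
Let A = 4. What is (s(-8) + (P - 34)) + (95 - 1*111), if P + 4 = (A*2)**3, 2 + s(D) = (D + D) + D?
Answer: 432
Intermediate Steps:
s(D) = -2 + 3*D (s(D) = -2 + ((D + D) + D) = -2 + (2*D + D) = -2 + 3*D)
P = 508 (P = -4 + (4*2)**3 = -4 + 8**3 = -4 + 512 = 508)
(s(-8) + (P - 34)) + (95 - 1*111) = ((-2 + 3*(-8)) + (508 - 34)) + (95 - 1*111) = ((-2 - 24) + 474) + (95 - 111) = (-26 + 474) - 16 = 448 - 16 = 432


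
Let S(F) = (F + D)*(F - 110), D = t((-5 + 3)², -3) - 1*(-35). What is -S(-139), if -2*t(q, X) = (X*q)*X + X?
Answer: -60009/2 ≈ -30005.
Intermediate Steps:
t(q, X) = -X/2 - q*X²/2 (t(q, X) = -((X*q)*X + X)/2 = -(q*X² + X)/2 = -(X + q*X²)/2 = -X/2 - q*X²/2)
D = 37/2 (D = -½*(-3)*(1 - 3*(-5 + 3)²) - 1*(-35) = -½*(-3)*(1 - 3*(-2)²) + 35 = -½*(-3)*(1 - 3*4) + 35 = -½*(-3)*(1 - 12) + 35 = -½*(-3)*(-11) + 35 = -33/2 + 35 = 37/2 ≈ 18.500)
S(F) = (-110 + F)*(37/2 + F) (S(F) = (F + 37/2)*(F - 110) = (37/2 + F)*(-110 + F) = (-110 + F)*(37/2 + F))
-S(-139) = -(-2035 + (-139)² - 183/2*(-139)) = -(-2035 + 19321 + 25437/2) = -1*60009/2 = -60009/2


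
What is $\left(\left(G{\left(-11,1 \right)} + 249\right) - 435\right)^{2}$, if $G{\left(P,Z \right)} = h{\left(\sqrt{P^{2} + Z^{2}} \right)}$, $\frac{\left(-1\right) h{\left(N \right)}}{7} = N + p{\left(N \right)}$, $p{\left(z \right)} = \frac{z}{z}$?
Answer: $43227 + 2702 \sqrt{122} \approx 73072.0$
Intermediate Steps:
$p{\left(z \right)} = 1$
$h{\left(N \right)} = -7 - 7 N$ ($h{\left(N \right)} = - 7 \left(N + 1\right) = - 7 \left(1 + N\right) = -7 - 7 N$)
$G{\left(P,Z \right)} = -7 - 7 \sqrt{P^{2} + Z^{2}}$
$\left(\left(G{\left(-11,1 \right)} + 249\right) - 435\right)^{2} = \left(\left(\left(-7 - 7 \sqrt{\left(-11\right)^{2} + 1^{2}}\right) + 249\right) - 435\right)^{2} = \left(\left(\left(-7 - 7 \sqrt{121 + 1}\right) + 249\right) - 435\right)^{2} = \left(\left(\left(-7 - 7 \sqrt{122}\right) + 249\right) - 435\right)^{2} = \left(\left(242 - 7 \sqrt{122}\right) - 435\right)^{2} = \left(-193 - 7 \sqrt{122}\right)^{2}$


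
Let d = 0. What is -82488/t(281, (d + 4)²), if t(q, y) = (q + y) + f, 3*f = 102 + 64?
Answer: -35352/151 ≈ -234.12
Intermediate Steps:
f = 166/3 (f = (102 + 64)/3 = (⅓)*166 = 166/3 ≈ 55.333)
t(q, y) = 166/3 + q + y (t(q, y) = (q + y) + 166/3 = 166/3 + q + y)
-82488/t(281, (d + 4)²) = -82488/(166/3 + 281 + (0 + 4)²) = -82488/(166/3 + 281 + 4²) = -82488/(166/3 + 281 + 16) = -82488/1057/3 = -82488*3/1057 = -35352/151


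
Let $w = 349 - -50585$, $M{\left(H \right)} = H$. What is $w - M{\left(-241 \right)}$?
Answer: $51175$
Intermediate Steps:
$w = 50934$ ($w = 349 + 50585 = 50934$)
$w - M{\left(-241 \right)} = 50934 - -241 = 50934 + 241 = 51175$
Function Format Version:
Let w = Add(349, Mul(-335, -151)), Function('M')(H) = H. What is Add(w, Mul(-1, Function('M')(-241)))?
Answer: 51175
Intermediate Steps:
w = 50934 (w = Add(349, 50585) = 50934)
Add(w, Mul(-1, Function('M')(-241))) = Add(50934, Mul(-1, -241)) = Add(50934, 241) = 51175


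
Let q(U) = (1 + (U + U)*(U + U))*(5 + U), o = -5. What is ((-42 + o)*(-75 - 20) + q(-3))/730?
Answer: 4539/730 ≈ 6.2178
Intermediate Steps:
q(U) = (1 + 4*U**2)*(5 + U) (q(U) = (1 + (2*U)*(2*U))*(5 + U) = (1 + 4*U**2)*(5 + U))
((-42 + o)*(-75 - 20) + q(-3))/730 = ((-42 - 5)*(-75 - 20) + (5 - 3 + 4*(-3)**3 + 20*(-3)**2))/730 = (-47*(-95) + (5 - 3 + 4*(-27) + 20*9))*(1/730) = (4465 + (5 - 3 - 108 + 180))*(1/730) = (4465 + 74)*(1/730) = 4539*(1/730) = 4539/730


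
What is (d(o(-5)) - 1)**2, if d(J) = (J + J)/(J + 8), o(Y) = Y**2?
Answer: 289/1089 ≈ 0.26538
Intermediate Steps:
d(J) = 2*J/(8 + J) (d(J) = (2*J)/(8 + J) = 2*J/(8 + J))
(d(o(-5)) - 1)**2 = (2*(-5)**2/(8 + (-5)**2) - 1)**2 = (2*25/(8 + 25) - 1)**2 = (2*25/33 - 1)**2 = (2*25*(1/33) - 1)**2 = (50/33 - 1)**2 = (17/33)**2 = 289/1089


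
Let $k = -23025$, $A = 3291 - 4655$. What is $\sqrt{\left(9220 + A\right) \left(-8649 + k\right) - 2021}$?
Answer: $i \sqrt{248832965} \approx 15774.0 i$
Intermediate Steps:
$A = -1364$ ($A = 3291 - 4655 = -1364$)
$\sqrt{\left(9220 + A\right) \left(-8649 + k\right) - 2021} = \sqrt{\left(9220 - 1364\right) \left(-8649 - 23025\right) - 2021} = \sqrt{7856 \left(-31674\right) - 2021} = \sqrt{-248830944 - 2021} = \sqrt{-248832965} = i \sqrt{248832965}$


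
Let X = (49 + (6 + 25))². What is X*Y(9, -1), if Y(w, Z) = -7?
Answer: -44800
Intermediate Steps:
X = 6400 (X = (49 + 31)² = 80² = 6400)
X*Y(9, -1) = 6400*(-7) = -44800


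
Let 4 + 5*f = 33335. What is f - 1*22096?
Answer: -77149/5 ≈ -15430.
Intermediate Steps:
f = 33331/5 (f = -⅘ + (⅕)*33335 = -⅘ + 6667 = 33331/5 ≈ 6666.2)
f - 1*22096 = 33331/5 - 1*22096 = 33331/5 - 22096 = -77149/5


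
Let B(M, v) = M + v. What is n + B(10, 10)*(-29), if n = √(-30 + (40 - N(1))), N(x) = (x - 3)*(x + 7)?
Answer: -580 + √26 ≈ -574.90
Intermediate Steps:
N(x) = (-3 + x)*(7 + x)
n = √26 (n = √(-30 + (40 - (-21 + 1² + 4*1))) = √(-30 + (40 - (-21 + 1 + 4))) = √(-30 + (40 - 1*(-16))) = √(-30 + (40 + 16)) = √(-30 + 56) = √26 ≈ 5.0990)
n + B(10, 10)*(-29) = √26 + (10 + 10)*(-29) = √26 + 20*(-29) = √26 - 580 = -580 + √26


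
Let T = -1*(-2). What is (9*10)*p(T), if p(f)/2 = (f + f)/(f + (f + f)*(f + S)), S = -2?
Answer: 360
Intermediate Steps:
T = 2
p(f) = 4*f/(f + 2*f*(-2 + f)) (p(f) = 2*((f + f)/(f + (f + f)*(f - 2))) = 2*((2*f)/(f + (2*f)*(-2 + f))) = 2*((2*f)/(f + 2*f*(-2 + f))) = 2*(2*f/(f + 2*f*(-2 + f))) = 4*f/(f + 2*f*(-2 + f)))
(9*10)*p(T) = (9*10)*(4/(-3 + 2*2)) = 90*(4/(-3 + 4)) = 90*(4/1) = 90*(4*1) = 90*4 = 360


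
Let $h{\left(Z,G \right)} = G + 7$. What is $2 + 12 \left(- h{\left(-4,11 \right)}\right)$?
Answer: $-214$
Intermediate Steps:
$h{\left(Z,G \right)} = 7 + G$
$2 + 12 \left(- h{\left(-4,11 \right)}\right) = 2 + 12 \left(- (7 + 11)\right) = 2 + 12 \left(\left(-1\right) 18\right) = 2 + 12 \left(-18\right) = 2 - 216 = -214$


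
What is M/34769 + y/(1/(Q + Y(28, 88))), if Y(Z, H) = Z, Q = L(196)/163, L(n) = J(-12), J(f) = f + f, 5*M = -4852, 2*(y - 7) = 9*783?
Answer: 2786468576274/28336735 ≈ 98334.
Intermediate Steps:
y = 7061/2 (y = 7 + (9*783)/2 = 7 + (½)*7047 = 7 + 7047/2 = 7061/2 ≈ 3530.5)
M = -4852/5 (M = (⅕)*(-4852) = -4852/5 ≈ -970.40)
J(f) = 2*f
L(n) = -24 (L(n) = 2*(-12) = -24)
Q = -24/163 ≈ -0.14724
M/34769 + y/(1/(Q + Y(28, 88))) = -4852/5/34769 + 7061/(2*(1/(-24/163 + 28))) = -4852/5*1/34769 + 7061/(2*(1/(4540/163))) = -4852/173845 + 7061/(2*(163/4540)) = -4852/173845 + (7061/2)*(4540/163) = -4852/173845 + 16028470/163 = 2786468576274/28336735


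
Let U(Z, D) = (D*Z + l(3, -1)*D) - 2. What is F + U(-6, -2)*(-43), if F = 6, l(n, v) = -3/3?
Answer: -510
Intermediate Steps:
l(n, v) = -1 (l(n, v) = -3*⅓ = -1)
U(Z, D) = -2 - D + D*Z (U(Z, D) = (D*Z - D) - 2 = (-D + D*Z) - 2 = -2 - D + D*Z)
F + U(-6, -2)*(-43) = 6 + (-2 - 1*(-2) - 2*(-6))*(-43) = 6 + (-2 + 2 + 12)*(-43) = 6 + 12*(-43) = 6 - 516 = -510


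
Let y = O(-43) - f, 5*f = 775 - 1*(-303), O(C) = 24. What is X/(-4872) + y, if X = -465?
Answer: -1555017/8120 ≈ -191.50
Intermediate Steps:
f = 1078/5 (f = (775 - 1*(-303))/5 = (775 + 303)/5 = (⅕)*1078 = 1078/5 ≈ 215.60)
y = -958/5 (y = 24 - 1*1078/5 = 24 - 1078/5 = -958/5 ≈ -191.60)
X/(-4872) + y = -465/(-4872) - 958/5 = -465*(-1/4872) - 958/5 = 155/1624 - 958/5 = -1555017/8120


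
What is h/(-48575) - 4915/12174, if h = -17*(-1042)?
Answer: -454396361/591352050 ≈ -0.76840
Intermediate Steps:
h = 17714
h/(-48575) - 4915/12174 = 17714/(-48575) - 4915/12174 = 17714*(-1/48575) - 4915*1/12174 = -17714/48575 - 4915/12174 = -454396361/591352050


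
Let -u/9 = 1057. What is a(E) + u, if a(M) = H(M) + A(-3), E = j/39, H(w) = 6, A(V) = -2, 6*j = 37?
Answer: -9509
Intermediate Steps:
j = 37/6 (j = (⅙)*37 = 37/6 ≈ 6.1667)
u = -9513 (u = -9*1057 = -9513)
E = 37/234 (E = (37/6)/39 = (37/6)*(1/39) = 37/234 ≈ 0.15812)
a(M) = 4 (a(M) = 6 - 2 = 4)
a(E) + u = 4 - 9513 = -9509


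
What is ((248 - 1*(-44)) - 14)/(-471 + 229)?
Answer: -139/121 ≈ -1.1488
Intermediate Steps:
((248 - 1*(-44)) - 14)/(-471 + 229) = ((248 + 44) - 14)/(-242) = (292 - 14)*(-1/242) = 278*(-1/242) = -139/121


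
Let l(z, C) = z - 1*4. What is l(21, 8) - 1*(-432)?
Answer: 449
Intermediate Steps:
l(z, C) = -4 + z (l(z, C) = z - 4 = -4 + z)
l(21, 8) - 1*(-432) = (-4 + 21) - 1*(-432) = 17 + 432 = 449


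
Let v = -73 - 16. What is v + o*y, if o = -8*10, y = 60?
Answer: -4889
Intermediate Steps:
o = -80
v = -89
v + o*y = -89 - 80*60 = -89 - 4800 = -4889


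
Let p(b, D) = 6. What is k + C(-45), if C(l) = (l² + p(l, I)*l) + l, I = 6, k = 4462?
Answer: 6172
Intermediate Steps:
C(l) = l² + 7*l (C(l) = (l² + 6*l) + l = l² + 7*l)
k + C(-45) = 4462 - 45*(7 - 45) = 4462 - 45*(-38) = 4462 + 1710 = 6172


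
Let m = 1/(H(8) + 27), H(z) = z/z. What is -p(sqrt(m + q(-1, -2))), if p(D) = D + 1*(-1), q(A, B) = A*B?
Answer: 1 - sqrt(399)/14 ≈ -0.42678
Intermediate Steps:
H(z) = 1
m = 1/28 (m = 1/(1 + 27) = 1/28 ≈ 0.035714)
p(D) = -1 + D (p(D) = D - 1 = -1 + D)
-p(sqrt(m + q(-1, -2))) = -(-1 + sqrt(1/28 - 1*(-2))) = -(-1 + sqrt(1/28 + 2)) = -(-1 + sqrt(57/28)) = -(-1 + sqrt(399)/14) = 1 - sqrt(399)/14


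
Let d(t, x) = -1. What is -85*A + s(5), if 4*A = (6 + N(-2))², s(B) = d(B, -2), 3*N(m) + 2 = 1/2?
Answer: -10301/16 ≈ -643.81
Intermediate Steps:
N(m) = -½ (N(m) = -⅔ + (⅓)/2 = -⅔ + (⅓)*(½) = -⅔ + ⅙ = -½)
s(B) = -1
A = 121/16 (A = (6 - ½)²/4 = (11/2)²/4 = (¼)*(121/4) = 121/16 ≈ 7.5625)
-85*A + s(5) = -85*121/16 - 1 = -10285/16 - 1 = -10301/16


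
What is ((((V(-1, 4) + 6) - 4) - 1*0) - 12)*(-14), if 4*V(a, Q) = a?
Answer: 287/2 ≈ 143.50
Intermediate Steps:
V(a, Q) = a/4
((((V(-1, 4) + 6) - 4) - 1*0) - 12)*(-14) = (((((¼)*(-1) + 6) - 4) - 1*0) - 12)*(-14) = ((((-¼ + 6) - 4) + 0) - 12)*(-14) = (((23/4 - 4) + 0) - 12)*(-14) = ((7/4 + 0) - 12)*(-14) = (7/4 - 12)*(-14) = -41/4*(-14) = 287/2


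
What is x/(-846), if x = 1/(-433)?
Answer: 1/366318 ≈ 2.7299e-6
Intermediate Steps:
x = -1/433 ≈ -0.0023095
x/(-846) = -1/433/(-846) = -1/433*(-1/846) = 1/366318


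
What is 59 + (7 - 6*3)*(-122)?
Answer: 1401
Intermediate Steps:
59 + (7 - 6*3)*(-122) = 59 + (7 - 18)*(-122) = 59 - 11*(-122) = 59 + 1342 = 1401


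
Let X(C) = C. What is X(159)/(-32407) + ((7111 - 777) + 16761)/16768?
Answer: 745773553/543400576 ≈ 1.3724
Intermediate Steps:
X(159)/(-32407) + ((7111 - 777) + 16761)/16768 = 159/(-32407) + ((7111 - 777) + 16761)/16768 = 159*(-1/32407) + (6334 + 16761)*(1/16768) = -159/32407 + 23095*(1/16768) = -159/32407 + 23095/16768 = 745773553/543400576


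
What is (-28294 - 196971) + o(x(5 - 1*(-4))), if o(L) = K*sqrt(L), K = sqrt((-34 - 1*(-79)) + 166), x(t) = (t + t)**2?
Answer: -225265 + 18*sqrt(211) ≈ -2.2500e+5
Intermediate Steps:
x(t) = 4*t**2 (x(t) = (2*t)**2 = 4*t**2)
K = sqrt(211) (K = sqrt((-34 + 79) + 166) = sqrt(45 + 166) = sqrt(211) ≈ 14.526)
o(L) = sqrt(211)*sqrt(L)
(-28294 - 196971) + o(x(5 - 1*(-4))) = (-28294 - 196971) + sqrt(211)*sqrt(4*(5 - 1*(-4))**2) = -225265 + sqrt(211)*sqrt(4*(5 + 4)**2) = -225265 + sqrt(211)*sqrt(4*9**2) = -225265 + sqrt(211)*sqrt(4*81) = -225265 + sqrt(211)*sqrt(324) = -225265 + sqrt(211)*18 = -225265 + 18*sqrt(211)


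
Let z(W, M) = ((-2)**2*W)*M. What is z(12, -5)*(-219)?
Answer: 52560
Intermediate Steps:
z(W, M) = 4*M*W (z(W, M) = (4*W)*M = 4*M*W)
z(12, -5)*(-219) = (4*(-5)*12)*(-219) = -240*(-219) = 52560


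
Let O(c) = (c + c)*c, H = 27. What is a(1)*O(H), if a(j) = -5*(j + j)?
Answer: -14580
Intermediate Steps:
O(c) = 2*c**2 (O(c) = (2*c)*c = 2*c**2)
a(j) = -10*j
a(1)*O(H) = (-10*1)*(2*27**2) = -20*729 = -10*1458 = -14580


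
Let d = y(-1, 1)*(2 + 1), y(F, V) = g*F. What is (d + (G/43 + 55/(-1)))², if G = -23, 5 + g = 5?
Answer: 5702544/1849 ≈ 3084.1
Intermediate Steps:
g = 0 (g = -5 + 5 = 0)
y(F, V) = 0 (y(F, V) = 0*F = 0)
d = 0 (d = 0*(2 + 1) = 0*3 = 0)
(d + (G/43 + 55/(-1)))² = (0 + (-23/43 + 55/(-1)))² = (0 + (-23*1/43 + 55*(-1)))² = (0 + (-23/43 - 55))² = (0 - 2388/43)² = (-2388/43)² = 5702544/1849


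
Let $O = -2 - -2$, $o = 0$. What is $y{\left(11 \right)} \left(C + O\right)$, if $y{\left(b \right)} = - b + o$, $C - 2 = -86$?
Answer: $924$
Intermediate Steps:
$O = 0$ ($O = -2 + 2 = 0$)
$C = -84$ ($C = 2 - 86 = -84$)
$y{\left(b \right)} = - b$ ($y{\left(b \right)} = - b + 0 = - b$)
$y{\left(11 \right)} \left(C + O\right) = \left(-1\right) 11 \left(-84 + 0\right) = \left(-11\right) \left(-84\right) = 924$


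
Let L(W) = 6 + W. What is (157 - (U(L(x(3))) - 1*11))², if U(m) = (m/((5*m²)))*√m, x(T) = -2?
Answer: 2819041/100 ≈ 28190.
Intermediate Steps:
U(m) = 1/(5*√m) (U(m) = (m*(1/(5*m²)))*√m = (1/(5*m))*√m = 1/(5*√m))
(157 - (U(L(x(3))) - 1*11))² = (157 - (1/(5*√(6 - 2)) - 1*11))² = (157 - (1/(5*√4) - 11))² = (157 - ((⅕)*(½) - 11))² = (157 - (⅒ - 11))² = (157 - 1*(-109/10))² = (157 + 109/10)² = (1679/10)² = 2819041/100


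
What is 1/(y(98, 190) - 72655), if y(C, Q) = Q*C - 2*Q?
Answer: -1/54415 ≈ -1.8377e-5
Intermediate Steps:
y(C, Q) = -2*Q + C*Q (y(C, Q) = C*Q - 2*Q = -2*Q + C*Q)
1/(y(98, 190) - 72655) = 1/(190*(-2 + 98) - 72655) = 1/(190*96 - 72655) = 1/(18240 - 72655) = 1/(-54415) = -1/54415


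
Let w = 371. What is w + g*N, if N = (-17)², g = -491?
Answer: -141528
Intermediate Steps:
N = 289
w + g*N = 371 - 491*289 = 371 - 141899 = -141528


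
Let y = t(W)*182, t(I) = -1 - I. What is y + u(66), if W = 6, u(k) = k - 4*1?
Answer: -1212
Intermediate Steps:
u(k) = -4 + k (u(k) = k - 4 = -4 + k)
y = -1274 (y = (-1 - 1*6)*182 = (-1 - 6)*182 = -7*182 = -1274)
y + u(66) = -1274 + (-4 + 66) = -1274 + 62 = -1212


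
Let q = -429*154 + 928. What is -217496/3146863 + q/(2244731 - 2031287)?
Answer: -125701789159/335839513086 ≈ -0.37429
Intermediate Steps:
q = -65138 (q = -66066 + 928 = -65138)
-217496/3146863 + q/(2244731 - 2031287) = -217496/3146863 - 65138/(2244731 - 2031287) = -217496*1/3146863 - 65138/213444 = -217496/3146863 - 65138*1/213444 = -217496/3146863 - 32569/106722 = -125701789159/335839513086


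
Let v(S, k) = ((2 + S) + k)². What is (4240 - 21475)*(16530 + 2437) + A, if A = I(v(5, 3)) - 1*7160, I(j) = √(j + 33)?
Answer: -326903405 + √133 ≈ -3.2690e+8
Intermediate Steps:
v(S, k) = (2 + S + k)²
I(j) = √(33 + j)
A = -7160 + √133 (A = √(33 + (2 + 5 + 3)²) - 1*7160 = √(33 + 10²) - 7160 = √(33 + 100) - 7160 = √133 - 7160 = -7160 + √133 ≈ -7148.5)
(4240 - 21475)*(16530 + 2437) + A = (4240 - 21475)*(16530 + 2437) + (-7160 + √133) = -17235*18967 + (-7160 + √133) = -326896245 + (-7160 + √133) = -326903405 + √133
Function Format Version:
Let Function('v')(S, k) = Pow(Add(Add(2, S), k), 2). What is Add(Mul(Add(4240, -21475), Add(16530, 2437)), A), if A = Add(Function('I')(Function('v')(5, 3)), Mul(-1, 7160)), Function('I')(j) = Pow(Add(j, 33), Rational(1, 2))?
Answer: Add(-326903405, Pow(133, Rational(1, 2))) ≈ -3.2690e+8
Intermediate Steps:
Function('v')(S, k) = Pow(Add(2, S, k), 2)
Function('I')(j) = Pow(Add(33, j), Rational(1, 2))
A = Add(-7160, Pow(133, Rational(1, 2))) (A = Add(Pow(Add(33, Pow(Add(2, 5, 3), 2)), Rational(1, 2)), Mul(-1, 7160)) = Add(Pow(Add(33, Pow(10, 2)), Rational(1, 2)), -7160) = Add(Pow(Add(33, 100), Rational(1, 2)), -7160) = Add(Pow(133, Rational(1, 2)), -7160) = Add(-7160, Pow(133, Rational(1, 2))) ≈ -7148.5)
Add(Mul(Add(4240, -21475), Add(16530, 2437)), A) = Add(Mul(Add(4240, -21475), Add(16530, 2437)), Add(-7160, Pow(133, Rational(1, 2)))) = Add(Mul(-17235, 18967), Add(-7160, Pow(133, Rational(1, 2)))) = Add(-326896245, Add(-7160, Pow(133, Rational(1, 2)))) = Add(-326903405, Pow(133, Rational(1, 2)))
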